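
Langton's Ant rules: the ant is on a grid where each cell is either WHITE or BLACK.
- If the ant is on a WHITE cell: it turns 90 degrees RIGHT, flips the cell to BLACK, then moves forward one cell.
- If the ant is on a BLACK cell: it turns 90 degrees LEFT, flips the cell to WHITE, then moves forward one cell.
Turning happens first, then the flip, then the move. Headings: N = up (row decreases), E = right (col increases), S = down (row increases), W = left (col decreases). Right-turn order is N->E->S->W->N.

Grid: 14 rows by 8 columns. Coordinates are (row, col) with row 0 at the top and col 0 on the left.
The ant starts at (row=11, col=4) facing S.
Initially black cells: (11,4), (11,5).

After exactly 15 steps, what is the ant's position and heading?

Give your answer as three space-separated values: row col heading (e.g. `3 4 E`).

Answer: 10 4 E

Derivation:
Step 1: on BLACK (11,4): turn L to E, flip to white, move to (11,5). |black|=1
Step 2: on BLACK (11,5): turn L to N, flip to white, move to (10,5). |black|=0
Step 3: on WHITE (10,5): turn R to E, flip to black, move to (10,6). |black|=1
Step 4: on WHITE (10,6): turn R to S, flip to black, move to (11,6). |black|=2
Step 5: on WHITE (11,6): turn R to W, flip to black, move to (11,5). |black|=3
Step 6: on WHITE (11,5): turn R to N, flip to black, move to (10,5). |black|=4
Step 7: on BLACK (10,5): turn L to W, flip to white, move to (10,4). |black|=3
Step 8: on WHITE (10,4): turn R to N, flip to black, move to (9,4). |black|=4
Step 9: on WHITE (9,4): turn R to E, flip to black, move to (9,5). |black|=5
Step 10: on WHITE (9,5): turn R to S, flip to black, move to (10,5). |black|=6
Step 11: on WHITE (10,5): turn R to W, flip to black, move to (10,4). |black|=7
Step 12: on BLACK (10,4): turn L to S, flip to white, move to (11,4). |black|=6
Step 13: on WHITE (11,4): turn R to W, flip to black, move to (11,3). |black|=7
Step 14: on WHITE (11,3): turn R to N, flip to black, move to (10,3). |black|=8
Step 15: on WHITE (10,3): turn R to E, flip to black, move to (10,4). |black|=9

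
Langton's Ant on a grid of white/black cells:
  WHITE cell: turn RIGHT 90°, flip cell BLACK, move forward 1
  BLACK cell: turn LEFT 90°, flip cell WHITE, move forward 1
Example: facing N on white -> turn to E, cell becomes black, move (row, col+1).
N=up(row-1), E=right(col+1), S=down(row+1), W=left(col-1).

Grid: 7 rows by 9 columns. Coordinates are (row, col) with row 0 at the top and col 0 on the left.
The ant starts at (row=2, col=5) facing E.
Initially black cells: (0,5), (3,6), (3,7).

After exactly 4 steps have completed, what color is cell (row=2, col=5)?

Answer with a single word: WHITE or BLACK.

Step 1: on WHITE (2,5): turn R to S, flip to black, move to (3,5). |black|=4
Step 2: on WHITE (3,5): turn R to W, flip to black, move to (3,4). |black|=5
Step 3: on WHITE (3,4): turn R to N, flip to black, move to (2,4). |black|=6
Step 4: on WHITE (2,4): turn R to E, flip to black, move to (2,5). |black|=7

Answer: BLACK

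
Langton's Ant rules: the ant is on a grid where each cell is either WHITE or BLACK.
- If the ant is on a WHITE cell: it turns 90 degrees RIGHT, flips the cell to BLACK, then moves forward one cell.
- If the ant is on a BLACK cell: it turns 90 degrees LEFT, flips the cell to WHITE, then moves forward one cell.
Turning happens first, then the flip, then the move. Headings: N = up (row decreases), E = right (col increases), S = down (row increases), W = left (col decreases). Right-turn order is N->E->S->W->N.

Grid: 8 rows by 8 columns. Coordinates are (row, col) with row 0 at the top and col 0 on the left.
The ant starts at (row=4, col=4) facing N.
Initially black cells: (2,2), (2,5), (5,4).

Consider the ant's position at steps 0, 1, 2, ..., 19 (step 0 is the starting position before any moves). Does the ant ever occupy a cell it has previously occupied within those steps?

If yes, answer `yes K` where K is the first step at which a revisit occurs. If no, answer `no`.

Answer: yes 7

Derivation:
Step 1: on WHITE (4,4): turn R to E, flip to black, move to (4,5). |black|=4 — new cell
Step 2: on WHITE (4,5): turn R to S, flip to black, move to (5,5). |black|=5 — new cell
Step 3: on WHITE (5,5): turn R to W, flip to black, move to (5,4). |black|=6 — new cell
Step 4: on BLACK (5,4): turn L to S, flip to white, move to (6,4). |black|=5 — new cell
Step 5: on WHITE (6,4): turn R to W, flip to black, move to (6,3). |black|=6 — new cell
Step 6: on WHITE (6,3): turn R to N, flip to black, move to (5,3). |black|=7 — new cell
Step 7: on WHITE (5,3): turn R to E, flip to black, move to (5,4). |black|=8 — REVISIT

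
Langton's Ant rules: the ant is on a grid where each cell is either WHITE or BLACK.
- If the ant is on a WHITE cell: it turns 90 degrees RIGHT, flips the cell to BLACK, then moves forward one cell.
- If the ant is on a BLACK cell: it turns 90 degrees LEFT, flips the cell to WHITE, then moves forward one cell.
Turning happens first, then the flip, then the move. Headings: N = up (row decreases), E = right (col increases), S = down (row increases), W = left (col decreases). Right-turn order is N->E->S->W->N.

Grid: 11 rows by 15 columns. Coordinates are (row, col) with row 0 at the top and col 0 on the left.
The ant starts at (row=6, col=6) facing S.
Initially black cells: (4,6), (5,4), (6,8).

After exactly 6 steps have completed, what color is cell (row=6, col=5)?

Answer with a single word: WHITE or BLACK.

Step 1: on WHITE (6,6): turn R to W, flip to black, move to (6,5). |black|=4
Step 2: on WHITE (6,5): turn R to N, flip to black, move to (5,5). |black|=5
Step 3: on WHITE (5,5): turn R to E, flip to black, move to (5,6). |black|=6
Step 4: on WHITE (5,6): turn R to S, flip to black, move to (6,6). |black|=7
Step 5: on BLACK (6,6): turn L to E, flip to white, move to (6,7). |black|=6
Step 6: on WHITE (6,7): turn R to S, flip to black, move to (7,7). |black|=7

Answer: BLACK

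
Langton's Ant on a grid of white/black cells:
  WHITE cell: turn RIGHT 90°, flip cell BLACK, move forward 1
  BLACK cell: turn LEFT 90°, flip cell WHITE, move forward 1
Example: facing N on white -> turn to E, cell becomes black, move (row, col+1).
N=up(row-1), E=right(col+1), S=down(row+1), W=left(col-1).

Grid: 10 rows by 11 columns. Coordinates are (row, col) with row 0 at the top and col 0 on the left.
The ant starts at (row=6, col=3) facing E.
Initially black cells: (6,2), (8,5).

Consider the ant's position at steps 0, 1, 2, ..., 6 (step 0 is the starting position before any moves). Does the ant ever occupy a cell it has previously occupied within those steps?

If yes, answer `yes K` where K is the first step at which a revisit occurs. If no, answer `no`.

Step 1: on WHITE (6,3): turn R to S, flip to black, move to (7,3). |black|=3 — new cell
Step 2: on WHITE (7,3): turn R to W, flip to black, move to (7,2). |black|=4 — new cell
Step 3: on WHITE (7,2): turn R to N, flip to black, move to (6,2). |black|=5 — new cell
Step 4: on BLACK (6,2): turn L to W, flip to white, move to (6,1). |black|=4 — new cell
Step 5: on WHITE (6,1): turn R to N, flip to black, move to (5,1). |black|=5 — new cell
Step 6: on WHITE (5,1): turn R to E, flip to black, move to (5,2). |black|=6 — new cell
No revisit within 6 steps.

Answer: no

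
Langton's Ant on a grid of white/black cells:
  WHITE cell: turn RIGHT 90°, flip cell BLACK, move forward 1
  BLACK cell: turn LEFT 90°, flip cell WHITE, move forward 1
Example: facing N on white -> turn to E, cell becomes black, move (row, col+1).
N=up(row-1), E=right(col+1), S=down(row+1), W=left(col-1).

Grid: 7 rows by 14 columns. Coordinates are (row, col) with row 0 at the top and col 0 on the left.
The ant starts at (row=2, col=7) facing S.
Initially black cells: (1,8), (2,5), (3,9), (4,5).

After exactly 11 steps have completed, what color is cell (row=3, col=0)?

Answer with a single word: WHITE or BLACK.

Step 1: on WHITE (2,7): turn R to W, flip to black, move to (2,6). |black|=5
Step 2: on WHITE (2,6): turn R to N, flip to black, move to (1,6). |black|=6
Step 3: on WHITE (1,6): turn R to E, flip to black, move to (1,7). |black|=7
Step 4: on WHITE (1,7): turn R to S, flip to black, move to (2,7). |black|=8
Step 5: on BLACK (2,7): turn L to E, flip to white, move to (2,8). |black|=7
Step 6: on WHITE (2,8): turn R to S, flip to black, move to (3,8). |black|=8
Step 7: on WHITE (3,8): turn R to W, flip to black, move to (3,7). |black|=9
Step 8: on WHITE (3,7): turn R to N, flip to black, move to (2,7). |black|=10
Step 9: on WHITE (2,7): turn R to E, flip to black, move to (2,8). |black|=11
Step 10: on BLACK (2,8): turn L to N, flip to white, move to (1,8). |black|=10
Step 11: on BLACK (1,8): turn L to W, flip to white, move to (1,7). |black|=9

Answer: WHITE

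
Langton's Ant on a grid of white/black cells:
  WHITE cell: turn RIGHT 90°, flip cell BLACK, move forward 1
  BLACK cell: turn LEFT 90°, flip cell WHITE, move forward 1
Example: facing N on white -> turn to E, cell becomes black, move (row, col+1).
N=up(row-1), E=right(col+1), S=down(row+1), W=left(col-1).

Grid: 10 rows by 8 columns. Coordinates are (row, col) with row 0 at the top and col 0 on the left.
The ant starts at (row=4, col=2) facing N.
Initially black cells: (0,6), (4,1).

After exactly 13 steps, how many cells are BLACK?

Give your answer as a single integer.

Step 1: on WHITE (4,2): turn R to E, flip to black, move to (4,3). |black|=3
Step 2: on WHITE (4,3): turn R to S, flip to black, move to (5,3). |black|=4
Step 3: on WHITE (5,3): turn R to W, flip to black, move to (5,2). |black|=5
Step 4: on WHITE (5,2): turn R to N, flip to black, move to (4,2). |black|=6
Step 5: on BLACK (4,2): turn L to W, flip to white, move to (4,1). |black|=5
Step 6: on BLACK (4,1): turn L to S, flip to white, move to (5,1). |black|=4
Step 7: on WHITE (5,1): turn R to W, flip to black, move to (5,0). |black|=5
Step 8: on WHITE (5,0): turn R to N, flip to black, move to (4,0). |black|=6
Step 9: on WHITE (4,0): turn R to E, flip to black, move to (4,1). |black|=7
Step 10: on WHITE (4,1): turn R to S, flip to black, move to (5,1). |black|=8
Step 11: on BLACK (5,1): turn L to E, flip to white, move to (5,2). |black|=7
Step 12: on BLACK (5,2): turn L to N, flip to white, move to (4,2). |black|=6
Step 13: on WHITE (4,2): turn R to E, flip to black, move to (4,3). |black|=7

Answer: 7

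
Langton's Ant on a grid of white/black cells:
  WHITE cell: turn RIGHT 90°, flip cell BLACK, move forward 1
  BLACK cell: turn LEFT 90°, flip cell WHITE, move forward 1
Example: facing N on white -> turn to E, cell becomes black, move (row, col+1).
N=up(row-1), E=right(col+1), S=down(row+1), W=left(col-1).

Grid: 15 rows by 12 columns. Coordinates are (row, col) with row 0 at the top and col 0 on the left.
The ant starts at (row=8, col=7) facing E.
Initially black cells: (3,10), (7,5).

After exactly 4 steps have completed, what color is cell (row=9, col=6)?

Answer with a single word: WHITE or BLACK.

Step 1: on WHITE (8,7): turn R to S, flip to black, move to (9,7). |black|=3
Step 2: on WHITE (9,7): turn R to W, flip to black, move to (9,6). |black|=4
Step 3: on WHITE (9,6): turn R to N, flip to black, move to (8,6). |black|=5
Step 4: on WHITE (8,6): turn R to E, flip to black, move to (8,7). |black|=6

Answer: BLACK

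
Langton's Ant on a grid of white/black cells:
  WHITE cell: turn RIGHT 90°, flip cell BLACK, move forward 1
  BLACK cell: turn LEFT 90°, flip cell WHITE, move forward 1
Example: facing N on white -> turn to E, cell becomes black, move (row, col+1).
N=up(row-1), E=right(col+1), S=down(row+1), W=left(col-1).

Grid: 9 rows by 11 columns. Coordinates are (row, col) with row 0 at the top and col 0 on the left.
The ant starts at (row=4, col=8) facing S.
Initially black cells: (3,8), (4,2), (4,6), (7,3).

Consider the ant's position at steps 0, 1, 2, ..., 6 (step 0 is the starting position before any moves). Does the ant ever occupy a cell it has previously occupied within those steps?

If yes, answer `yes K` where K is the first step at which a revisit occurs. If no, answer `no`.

Step 1: on WHITE (4,8): turn R to W, flip to black, move to (4,7). |black|=5 — new cell
Step 2: on WHITE (4,7): turn R to N, flip to black, move to (3,7). |black|=6 — new cell
Step 3: on WHITE (3,7): turn R to E, flip to black, move to (3,8). |black|=7 — new cell
Step 4: on BLACK (3,8): turn L to N, flip to white, move to (2,8). |black|=6 — new cell
Step 5: on WHITE (2,8): turn R to E, flip to black, move to (2,9). |black|=7 — new cell
Step 6: on WHITE (2,9): turn R to S, flip to black, move to (3,9). |black|=8 — new cell
No revisit within 6 steps.

Answer: no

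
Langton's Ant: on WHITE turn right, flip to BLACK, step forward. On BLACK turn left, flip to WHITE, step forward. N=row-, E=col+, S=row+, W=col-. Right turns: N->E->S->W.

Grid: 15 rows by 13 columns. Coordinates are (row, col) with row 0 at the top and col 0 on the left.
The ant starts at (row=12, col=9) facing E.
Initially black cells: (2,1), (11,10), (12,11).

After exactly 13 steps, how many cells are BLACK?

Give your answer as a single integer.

Answer: 10

Derivation:
Step 1: on WHITE (12,9): turn R to S, flip to black, move to (13,9). |black|=4
Step 2: on WHITE (13,9): turn R to W, flip to black, move to (13,8). |black|=5
Step 3: on WHITE (13,8): turn R to N, flip to black, move to (12,8). |black|=6
Step 4: on WHITE (12,8): turn R to E, flip to black, move to (12,9). |black|=7
Step 5: on BLACK (12,9): turn L to N, flip to white, move to (11,9). |black|=6
Step 6: on WHITE (11,9): turn R to E, flip to black, move to (11,10). |black|=7
Step 7: on BLACK (11,10): turn L to N, flip to white, move to (10,10). |black|=6
Step 8: on WHITE (10,10): turn R to E, flip to black, move to (10,11). |black|=7
Step 9: on WHITE (10,11): turn R to S, flip to black, move to (11,11). |black|=8
Step 10: on WHITE (11,11): turn R to W, flip to black, move to (11,10). |black|=9
Step 11: on WHITE (11,10): turn R to N, flip to black, move to (10,10). |black|=10
Step 12: on BLACK (10,10): turn L to W, flip to white, move to (10,9). |black|=9
Step 13: on WHITE (10,9): turn R to N, flip to black, move to (9,9). |black|=10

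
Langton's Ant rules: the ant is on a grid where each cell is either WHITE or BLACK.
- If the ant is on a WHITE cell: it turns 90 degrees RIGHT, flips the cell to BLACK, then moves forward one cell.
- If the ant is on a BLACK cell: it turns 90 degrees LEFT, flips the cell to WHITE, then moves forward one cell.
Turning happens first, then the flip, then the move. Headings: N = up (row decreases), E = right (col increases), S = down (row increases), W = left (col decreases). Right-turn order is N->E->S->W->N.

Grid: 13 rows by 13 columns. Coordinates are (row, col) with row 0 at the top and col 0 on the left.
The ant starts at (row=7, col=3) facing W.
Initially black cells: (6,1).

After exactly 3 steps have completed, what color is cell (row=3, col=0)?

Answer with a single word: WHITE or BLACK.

Answer: WHITE

Derivation:
Step 1: on WHITE (7,3): turn R to N, flip to black, move to (6,3). |black|=2
Step 2: on WHITE (6,3): turn R to E, flip to black, move to (6,4). |black|=3
Step 3: on WHITE (6,4): turn R to S, flip to black, move to (7,4). |black|=4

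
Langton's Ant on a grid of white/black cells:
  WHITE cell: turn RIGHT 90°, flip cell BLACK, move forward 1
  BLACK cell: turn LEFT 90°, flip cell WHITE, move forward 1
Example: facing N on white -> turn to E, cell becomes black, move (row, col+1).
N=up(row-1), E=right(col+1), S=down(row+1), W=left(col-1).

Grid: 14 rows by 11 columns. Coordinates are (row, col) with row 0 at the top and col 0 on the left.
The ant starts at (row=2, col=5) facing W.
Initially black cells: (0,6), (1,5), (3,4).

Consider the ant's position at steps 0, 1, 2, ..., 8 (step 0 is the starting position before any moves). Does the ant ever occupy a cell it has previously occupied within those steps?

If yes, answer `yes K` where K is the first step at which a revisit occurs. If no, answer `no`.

Answer: yes 5

Derivation:
Step 1: on WHITE (2,5): turn R to N, flip to black, move to (1,5). |black|=4 — new cell
Step 2: on BLACK (1,5): turn L to W, flip to white, move to (1,4). |black|=3 — new cell
Step 3: on WHITE (1,4): turn R to N, flip to black, move to (0,4). |black|=4 — new cell
Step 4: on WHITE (0,4): turn R to E, flip to black, move to (0,5). |black|=5 — new cell
Step 5: on WHITE (0,5): turn R to S, flip to black, move to (1,5). |black|=6 — REVISIT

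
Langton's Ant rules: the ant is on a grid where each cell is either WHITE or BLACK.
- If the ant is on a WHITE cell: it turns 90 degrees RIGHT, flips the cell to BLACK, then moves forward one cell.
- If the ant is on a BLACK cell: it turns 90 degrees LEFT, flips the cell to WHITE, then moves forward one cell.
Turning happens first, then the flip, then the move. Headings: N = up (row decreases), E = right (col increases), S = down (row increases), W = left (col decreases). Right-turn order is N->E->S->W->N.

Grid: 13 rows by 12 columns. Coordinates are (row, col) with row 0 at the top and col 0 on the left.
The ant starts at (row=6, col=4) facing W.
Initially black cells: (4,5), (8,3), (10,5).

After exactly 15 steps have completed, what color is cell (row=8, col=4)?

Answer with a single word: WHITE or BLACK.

Answer: BLACK

Derivation:
Step 1: on WHITE (6,4): turn R to N, flip to black, move to (5,4). |black|=4
Step 2: on WHITE (5,4): turn R to E, flip to black, move to (5,5). |black|=5
Step 3: on WHITE (5,5): turn R to S, flip to black, move to (6,5). |black|=6
Step 4: on WHITE (6,5): turn R to W, flip to black, move to (6,4). |black|=7
Step 5: on BLACK (6,4): turn L to S, flip to white, move to (7,4). |black|=6
Step 6: on WHITE (7,4): turn R to W, flip to black, move to (7,3). |black|=7
Step 7: on WHITE (7,3): turn R to N, flip to black, move to (6,3). |black|=8
Step 8: on WHITE (6,3): turn R to E, flip to black, move to (6,4). |black|=9
Step 9: on WHITE (6,4): turn R to S, flip to black, move to (7,4). |black|=10
Step 10: on BLACK (7,4): turn L to E, flip to white, move to (7,5). |black|=9
Step 11: on WHITE (7,5): turn R to S, flip to black, move to (8,5). |black|=10
Step 12: on WHITE (8,5): turn R to W, flip to black, move to (8,4). |black|=11
Step 13: on WHITE (8,4): turn R to N, flip to black, move to (7,4). |black|=12
Step 14: on WHITE (7,4): turn R to E, flip to black, move to (7,5). |black|=13
Step 15: on BLACK (7,5): turn L to N, flip to white, move to (6,5). |black|=12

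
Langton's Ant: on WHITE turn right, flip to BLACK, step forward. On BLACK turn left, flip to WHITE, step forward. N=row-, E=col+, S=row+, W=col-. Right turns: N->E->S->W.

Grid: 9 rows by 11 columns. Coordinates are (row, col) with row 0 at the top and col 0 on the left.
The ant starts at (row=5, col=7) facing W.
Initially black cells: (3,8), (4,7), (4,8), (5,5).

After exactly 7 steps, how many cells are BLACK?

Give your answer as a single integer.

Answer: 7

Derivation:
Step 1: on WHITE (5,7): turn R to N, flip to black, move to (4,7). |black|=5
Step 2: on BLACK (4,7): turn L to W, flip to white, move to (4,6). |black|=4
Step 3: on WHITE (4,6): turn R to N, flip to black, move to (3,6). |black|=5
Step 4: on WHITE (3,6): turn R to E, flip to black, move to (3,7). |black|=6
Step 5: on WHITE (3,7): turn R to S, flip to black, move to (4,7). |black|=7
Step 6: on WHITE (4,7): turn R to W, flip to black, move to (4,6). |black|=8
Step 7: on BLACK (4,6): turn L to S, flip to white, move to (5,6). |black|=7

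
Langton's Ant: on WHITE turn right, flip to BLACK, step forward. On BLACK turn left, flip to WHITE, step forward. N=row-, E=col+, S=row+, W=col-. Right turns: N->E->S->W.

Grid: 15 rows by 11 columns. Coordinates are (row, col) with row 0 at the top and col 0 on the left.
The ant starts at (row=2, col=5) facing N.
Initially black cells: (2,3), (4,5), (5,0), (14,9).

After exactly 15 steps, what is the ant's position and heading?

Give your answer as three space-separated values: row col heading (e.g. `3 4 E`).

Answer: 1 3 E

Derivation:
Step 1: on WHITE (2,5): turn R to E, flip to black, move to (2,6). |black|=5
Step 2: on WHITE (2,6): turn R to S, flip to black, move to (3,6). |black|=6
Step 3: on WHITE (3,6): turn R to W, flip to black, move to (3,5). |black|=7
Step 4: on WHITE (3,5): turn R to N, flip to black, move to (2,5). |black|=8
Step 5: on BLACK (2,5): turn L to W, flip to white, move to (2,4). |black|=7
Step 6: on WHITE (2,4): turn R to N, flip to black, move to (1,4). |black|=8
Step 7: on WHITE (1,4): turn R to E, flip to black, move to (1,5). |black|=9
Step 8: on WHITE (1,5): turn R to S, flip to black, move to (2,5). |black|=10
Step 9: on WHITE (2,5): turn R to W, flip to black, move to (2,4). |black|=11
Step 10: on BLACK (2,4): turn L to S, flip to white, move to (3,4). |black|=10
Step 11: on WHITE (3,4): turn R to W, flip to black, move to (3,3). |black|=11
Step 12: on WHITE (3,3): turn R to N, flip to black, move to (2,3). |black|=12
Step 13: on BLACK (2,3): turn L to W, flip to white, move to (2,2). |black|=11
Step 14: on WHITE (2,2): turn R to N, flip to black, move to (1,2). |black|=12
Step 15: on WHITE (1,2): turn R to E, flip to black, move to (1,3). |black|=13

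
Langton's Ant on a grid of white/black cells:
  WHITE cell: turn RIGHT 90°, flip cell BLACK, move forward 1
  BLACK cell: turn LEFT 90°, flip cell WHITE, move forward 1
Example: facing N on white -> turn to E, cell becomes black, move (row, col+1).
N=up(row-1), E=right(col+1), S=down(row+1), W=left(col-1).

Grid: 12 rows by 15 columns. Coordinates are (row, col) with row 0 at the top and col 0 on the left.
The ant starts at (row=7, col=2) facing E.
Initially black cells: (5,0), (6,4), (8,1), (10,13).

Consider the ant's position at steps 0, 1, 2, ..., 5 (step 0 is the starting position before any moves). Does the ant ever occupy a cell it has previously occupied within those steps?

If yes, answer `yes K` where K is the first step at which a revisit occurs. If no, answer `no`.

Step 1: on WHITE (7,2): turn R to S, flip to black, move to (8,2). |black|=5 — new cell
Step 2: on WHITE (8,2): turn R to W, flip to black, move to (8,1). |black|=6 — new cell
Step 3: on BLACK (8,1): turn L to S, flip to white, move to (9,1). |black|=5 — new cell
Step 4: on WHITE (9,1): turn R to W, flip to black, move to (9,0). |black|=6 — new cell
Step 5: on WHITE (9,0): turn R to N, flip to black, move to (8,0). |black|=7 — new cell
No revisit within 5 steps.

Answer: no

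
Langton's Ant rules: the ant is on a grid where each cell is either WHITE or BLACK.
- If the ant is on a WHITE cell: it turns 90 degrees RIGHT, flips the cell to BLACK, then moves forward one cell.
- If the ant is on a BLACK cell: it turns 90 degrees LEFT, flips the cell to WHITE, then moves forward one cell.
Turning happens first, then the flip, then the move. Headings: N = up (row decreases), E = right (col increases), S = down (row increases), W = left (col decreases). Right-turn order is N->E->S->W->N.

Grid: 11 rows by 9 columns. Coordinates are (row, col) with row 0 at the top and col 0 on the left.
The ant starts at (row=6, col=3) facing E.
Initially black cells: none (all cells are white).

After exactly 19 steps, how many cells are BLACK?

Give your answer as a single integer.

Step 1: on WHITE (6,3): turn R to S, flip to black, move to (7,3). |black|=1
Step 2: on WHITE (7,3): turn R to W, flip to black, move to (7,2). |black|=2
Step 3: on WHITE (7,2): turn R to N, flip to black, move to (6,2). |black|=3
Step 4: on WHITE (6,2): turn R to E, flip to black, move to (6,3). |black|=4
Step 5: on BLACK (6,3): turn L to N, flip to white, move to (5,3). |black|=3
Step 6: on WHITE (5,3): turn R to E, flip to black, move to (5,4). |black|=4
Step 7: on WHITE (5,4): turn R to S, flip to black, move to (6,4). |black|=5
Step 8: on WHITE (6,4): turn R to W, flip to black, move to (6,3). |black|=6
Step 9: on WHITE (6,3): turn R to N, flip to black, move to (5,3). |black|=7
Step 10: on BLACK (5,3): turn L to W, flip to white, move to (5,2). |black|=6
Step 11: on WHITE (5,2): turn R to N, flip to black, move to (4,2). |black|=7
Step 12: on WHITE (4,2): turn R to E, flip to black, move to (4,3). |black|=8
Step 13: on WHITE (4,3): turn R to S, flip to black, move to (5,3). |black|=9
Step 14: on WHITE (5,3): turn R to W, flip to black, move to (5,2). |black|=10
Step 15: on BLACK (5,2): turn L to S, flip to white, move to (6,2). |black|=9
Step 16: on BLACK (6,2): turn L to E, flip to white, move to (6,3). |black|=8
Step 17: on BLACK (6,3): turn L to N, flip to white, move to (5,3). |black|=7
Step 18: on BLACK (5,3): turn L to W, flip to white, move to (5,2). |black|=6
Step 19: on WHITE (5,2): turn R to N, flip to black, move to (4,2). |black|=7

Answer: 7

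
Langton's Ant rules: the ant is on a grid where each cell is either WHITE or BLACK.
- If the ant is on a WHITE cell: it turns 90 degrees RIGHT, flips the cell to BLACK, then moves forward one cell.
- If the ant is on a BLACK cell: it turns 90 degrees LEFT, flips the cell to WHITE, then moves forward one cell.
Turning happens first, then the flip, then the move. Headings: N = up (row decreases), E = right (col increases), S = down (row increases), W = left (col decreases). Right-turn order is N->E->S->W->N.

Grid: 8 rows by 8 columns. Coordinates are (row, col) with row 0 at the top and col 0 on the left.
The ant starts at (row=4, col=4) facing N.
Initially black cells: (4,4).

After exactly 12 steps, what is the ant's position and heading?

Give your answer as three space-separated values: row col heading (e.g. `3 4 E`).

Answer: 6 4 S

Derivation:
Step 1: on BLACK (4,4): turn L to W, flip to white, move to (4,3). |black|=0
Step 2: on WHITE (4,3): turn R to N, flip to black, move to (3,3). |black|=1
Step 3: on WHITE (3,3): turn R to E, flip to black, move to (3,4). |black|=2
Step 4: on WHITE (3,4): turn R to S, flip to black, move to (4,4). |black|=3
Step 5: on WHITE (4,4): turn R to W, flip to black, move to (4,3). |black|=4
Step 6: on BLACK (4,3): turn L to S, flip to white, move to (5,3). |black|=3
Step 7: on WHITE (5,3): turn R to W, flip to black, move to (5,2). |black|=4
Step 8: on WHITE (5,2): turn R to N, flip to black, move to (4,2). |black|=5
Step 9: on WHITE (4,2): turn R to E, flip to black, move to (4,3). |black|=6
Step 10: on WHITE (4,3): turn R to S, flip to black, move to (5,3). |black|=7
Step 11: on BLACK (5,3): turn L to E, flip to white, move to (5,4). |black|=6
Step 12: on WHITE (5,4): turn R to S, flip to black, move to (6,4). |black|=7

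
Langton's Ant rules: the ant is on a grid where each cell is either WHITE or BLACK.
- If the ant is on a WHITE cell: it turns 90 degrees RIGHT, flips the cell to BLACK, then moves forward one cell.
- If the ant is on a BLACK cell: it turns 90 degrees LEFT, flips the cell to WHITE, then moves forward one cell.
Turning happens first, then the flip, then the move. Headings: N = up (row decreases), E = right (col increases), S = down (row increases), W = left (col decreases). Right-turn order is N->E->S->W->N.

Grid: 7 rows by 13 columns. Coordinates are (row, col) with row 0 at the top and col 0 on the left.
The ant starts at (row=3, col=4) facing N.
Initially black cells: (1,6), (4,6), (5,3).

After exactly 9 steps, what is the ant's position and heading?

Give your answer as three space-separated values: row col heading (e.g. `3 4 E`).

Answer: 3 3 W

Derivation:
Step 1: on WHITE (3,4): turn R to E, flip to black, move to (3,5). |black|=4
Step 2: on WHITE (3,5): turn R to S, flip to black, move to (4,5). |black|=5
Step 3: on WHITE (4,5): turn R to W, flip to black, move to (4,4). |black|=6
Step 4: on WHITE (4,4): turn R to N, flip to black, move to (3,4). |black|=7
Step 5: on BLACK (3,4): turn L to W, flip to white, move to (3,3). |black|=6
Step 6: on WHITE (3,3): turn R to N, flip to black, move to (2,3). |black|=7
Step 7: on WHITE (2,3): turn R to E, flip to black, move to (2,4). |black|=8
Step 8: on WHITE (2,4): turn R to S, flip to black, move to (3,4). |black|=9
Step 9: on WHITE (3,4): turn R to W, flip to black, move to (3,3). |black|=10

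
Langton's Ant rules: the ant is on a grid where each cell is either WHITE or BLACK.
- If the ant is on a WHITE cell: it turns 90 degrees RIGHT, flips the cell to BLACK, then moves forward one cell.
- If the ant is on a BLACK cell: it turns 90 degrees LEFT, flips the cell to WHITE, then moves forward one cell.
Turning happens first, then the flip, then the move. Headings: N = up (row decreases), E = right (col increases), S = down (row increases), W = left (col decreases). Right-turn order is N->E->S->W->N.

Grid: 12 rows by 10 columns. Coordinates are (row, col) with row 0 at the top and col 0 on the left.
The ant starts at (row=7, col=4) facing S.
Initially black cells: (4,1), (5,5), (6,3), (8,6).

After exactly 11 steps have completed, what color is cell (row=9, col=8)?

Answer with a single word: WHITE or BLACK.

Answer: WHITE

Derivation:
Step 1: on WHITE (7,4): turn R to W, flip to black, move to (7,3). |black|=5
Step 2: on WHITE (7,3): turn R to N, flip to black, move to (6,3). |black|=6
Step 3: on BLACK (6,3): turn L to W, flip to white, move to (6,2). |black|=5
Step 4: on WHITE (6,2): turn R to N, flip to black, move to (5,2). |black|=6
Step 5: on WHITE (5,2): turn R to E, flip to black, move to (5,3). |black|=7
Step 6: on WHITE (5,3): turn R to S, flip to black, move to (6,3). |black|=8
Step 7: on WHITE (6,3): turn R to W, flip to black, move to (6,2). |black|=9
Step 8: on BLACK (6,2): turn L to S, flip to white, move to (7,2). |black|=8
Step 9: on WHITE (7,2): turn R to W, flip to black, move to (7,1). |black|=9
Step 10: on WHITE (7,1): turn R to N, flip to black, move to (6,1). |black|=10
Step 11: on WHITE (6,1): turn R to E, flip to black, move to (6,2). |black|=11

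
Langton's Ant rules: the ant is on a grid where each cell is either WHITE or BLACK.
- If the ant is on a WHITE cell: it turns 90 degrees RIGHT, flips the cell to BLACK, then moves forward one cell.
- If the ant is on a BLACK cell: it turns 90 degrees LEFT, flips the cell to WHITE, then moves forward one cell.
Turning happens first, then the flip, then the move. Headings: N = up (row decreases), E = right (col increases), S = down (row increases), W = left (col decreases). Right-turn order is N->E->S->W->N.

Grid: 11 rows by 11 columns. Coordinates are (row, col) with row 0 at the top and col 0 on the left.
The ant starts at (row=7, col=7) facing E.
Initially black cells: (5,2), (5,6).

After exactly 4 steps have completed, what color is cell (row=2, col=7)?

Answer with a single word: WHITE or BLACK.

Answer: WHITE

Derivation:
Step 1: on WHITE (7,7): turn R to S, flip to black, move to (8,7). |black|=3
Step 2: on WHITE (8,7): turn R to W, flip to black, move to (8,6). |black|=4
Step 3: on WHITE (8,6): turn R to N, flip to black, move to (7,6). |black|=5
Step 4: on WHITE (7,6): turn R to E, flip to black, move to (7,7). |black|=6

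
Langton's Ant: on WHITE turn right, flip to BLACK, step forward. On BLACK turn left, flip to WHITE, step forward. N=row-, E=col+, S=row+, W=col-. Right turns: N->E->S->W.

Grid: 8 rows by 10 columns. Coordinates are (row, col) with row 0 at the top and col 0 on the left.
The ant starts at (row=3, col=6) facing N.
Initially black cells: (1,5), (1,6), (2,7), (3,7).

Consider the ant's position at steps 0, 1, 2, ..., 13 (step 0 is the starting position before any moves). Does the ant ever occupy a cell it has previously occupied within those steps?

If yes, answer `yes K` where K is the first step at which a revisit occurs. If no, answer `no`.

Answer: yes 9

Derivation:
Step 1: on WHITE (3,6): turn R to E, flip to black, move to (3,7). |black|=5 — new cell
Step 2: on BLACK (3,7): turn L to N, flip to white, move to (2,7). |black|=4 — new cell
Step 3: on BLACK (2,7): turn L to W, flip to white, move to (2,6). |black|=3 — new cell
Step 4: on WHITE (2,6): turn R to N, flip to black, move to (1,6). |black|=4 — new cell
Step 5: on BLACK (1,6): turn L to W, flip to white, move to (1,5). |black|=3 — new cell
Step 6: on BLACK (1,5): turn L to S, flip to white, move to (2,5). |black|=2 — new cell
Step 7: on WHITE (2,5): turn R to W, flip to black, move to (2,4). |black|=3 — new cell
Step 8: on WHITE (2,4): turn R to N, flip to black, move to (1,4). |black|=4 — new cell
Step 9: on WHITE (1,4): turn R to E, flip to black, move to (1,5). |black|=5 — REVISIT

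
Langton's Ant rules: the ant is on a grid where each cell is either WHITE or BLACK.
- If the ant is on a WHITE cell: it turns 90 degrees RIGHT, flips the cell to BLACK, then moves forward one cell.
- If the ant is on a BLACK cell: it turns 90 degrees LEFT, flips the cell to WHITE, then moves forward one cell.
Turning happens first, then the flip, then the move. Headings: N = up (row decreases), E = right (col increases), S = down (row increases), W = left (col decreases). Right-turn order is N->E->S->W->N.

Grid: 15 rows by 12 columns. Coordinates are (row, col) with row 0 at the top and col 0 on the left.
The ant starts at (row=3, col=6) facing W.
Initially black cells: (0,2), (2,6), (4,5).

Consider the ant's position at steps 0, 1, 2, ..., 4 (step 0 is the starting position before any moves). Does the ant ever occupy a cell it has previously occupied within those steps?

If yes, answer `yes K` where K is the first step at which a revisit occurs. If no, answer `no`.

Step 1: on WHITE (3,6): turn R to N, flip to black, move to (2,6). |black|=4 — new cell
Step 2: on BLACK (2,6): turn L to W, flip to white, move to (2,5). |black|=3 — new cell
Step 3: on WHITE (2,5): turn R to N, flip to black, move to (1,5). |black|=4 — new cell
Step 4: on WHITE (1,5): turn R to E, flip to black, move to (1,6). |black|=5 — new cell
No revisit within 4 steps.

Answer: no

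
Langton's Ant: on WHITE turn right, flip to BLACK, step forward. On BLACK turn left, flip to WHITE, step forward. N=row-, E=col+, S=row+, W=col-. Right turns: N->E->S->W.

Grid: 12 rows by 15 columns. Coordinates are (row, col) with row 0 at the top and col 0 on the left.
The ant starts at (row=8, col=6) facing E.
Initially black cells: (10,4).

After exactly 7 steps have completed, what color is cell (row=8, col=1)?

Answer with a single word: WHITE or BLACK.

Answer: WHITE

Derivation:
Step 1: on WHITE (8,6): turn R to S, flip to black, move to (9,6). |black|=2
Step 2: on WHITE (9,6): turn R to W, flip to black, move to (9,5). |black|=3
Step 3: on WHITE (9,5): turn R to N, flip to black, move to (8,5). |black|=4
Step 4: on WHITE (8,5): turn R to E, flip to black, move to (8,6). |black|=5
Step 5: on BLACK (8,6): turn L to N, flip to white, move to (7,6). |black|=4
Step 6: on WHITE (7,6): turn R to E, flip to black, move to (7,7). |black|=5
Step 7: on WHITE (7,7): turn R to S, flip to black, move to (8,7). |black|=6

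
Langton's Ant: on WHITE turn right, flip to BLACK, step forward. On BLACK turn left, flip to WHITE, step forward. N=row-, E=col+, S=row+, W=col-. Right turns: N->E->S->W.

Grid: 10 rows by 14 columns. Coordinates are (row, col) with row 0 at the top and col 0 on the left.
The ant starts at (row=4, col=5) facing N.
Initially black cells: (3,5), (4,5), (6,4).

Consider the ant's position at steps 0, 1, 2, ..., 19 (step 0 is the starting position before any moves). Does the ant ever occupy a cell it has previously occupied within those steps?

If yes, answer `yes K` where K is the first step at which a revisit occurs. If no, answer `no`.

Step 1: on BLACK (4,5): turn L to W, flip to white, move to (4,4). |black|=2 — new cell
Step 2: on WHITE (4,4): turn R to N, flip to black, move to (3,4). |black|=3 — new cell
Step 3: on WHITE (3,4): turn R to E, flip to black, move to (3,5). |black|=4 — new cell
Step 4: on BLACK (3,5): turn L to N, flip to white, move to (2,5). |black|=3 — new cell
Step 5: on WHITE (2,5): turn R to E, flip to black, move to (2,6). |black|=4 — new cell
Step 6: on WHITE (2,6): turn R to S, flip to black, move to (3,6). |black|=5 — new cell
Step 7: on WHITE (3,6): turn R to W, flip to black, move to (3,5). |black|=6 — REVISIT

Answer: yes 7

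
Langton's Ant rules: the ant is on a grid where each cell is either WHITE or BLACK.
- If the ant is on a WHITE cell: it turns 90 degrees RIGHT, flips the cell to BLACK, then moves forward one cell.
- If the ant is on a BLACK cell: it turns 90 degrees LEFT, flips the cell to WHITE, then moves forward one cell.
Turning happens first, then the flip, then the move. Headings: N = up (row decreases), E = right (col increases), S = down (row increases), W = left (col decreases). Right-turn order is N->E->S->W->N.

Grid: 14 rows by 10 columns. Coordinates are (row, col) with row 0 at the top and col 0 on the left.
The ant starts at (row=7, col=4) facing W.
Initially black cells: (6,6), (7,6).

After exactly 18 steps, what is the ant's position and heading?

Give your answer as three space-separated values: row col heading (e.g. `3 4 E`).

Answer: 8 5 E

Derivation:
Step 1: on WHITE (7,4): turn R to N, flip to black, move to (6,4). |black|=3
Step 2: on WHITE (6,4): turn R to E, flip to black, move to (6,5). |black|=4
Step 3: on WHITE (6,5): turn R to S, flip to black, move to (7,5). |black|=5
Step 4: on WHITE (7,5): turn R to W, flip to black, move to (7,4). |black|=6
Step 5: on BLACK (7,4): turn L to S, flip to white, move to (8,4). |black|=5
Step 6: on WHITE (8,4): turn R to W, flip to black, move to (8,3). |black|=6
Step 7: on WHITE (8,3): turn R to N, flip to black, move to (7,3). |black|=7
Step 8: on WHITE (7,3): turn R to E, flip to black, move to (7,4). |black|=8
Step 9: on WHITE (7,4): turn R to S, flip to black, move to (8,4). |black|=9
Step 10: on BLACK (8,4): turn L to E, flip to white, move to (8,5). |black|=8
Step 11: on WHITE (8,5): turn R to S, flip to black, move to (9,5). |black|=9
Step 12: on WHITE (9,5): turn R to W, flip to black, move to (9,4). |black|=10
Step 13: on WHITE (9,4): turn R to N, flip to black, move to (8,4). |black|=11
Step 14: on WHITE (8,4): turn R to E, flip to black, move to (8,5). |black|=12
Step 15: on BLACK (8,5): turn L to N, flip to white, move to (7,5). |black|=11
Step 16: on BLACK (7,5): turn L to W, flip to white, move to (7,4). |black|=10
Step 17: on BLACK (7,4): turn L to S, flip to white, move to (8,4). |black|=9
Step 18: on BLACK (8,4): turn L to E, flip to white, move to (8,5). |black|=8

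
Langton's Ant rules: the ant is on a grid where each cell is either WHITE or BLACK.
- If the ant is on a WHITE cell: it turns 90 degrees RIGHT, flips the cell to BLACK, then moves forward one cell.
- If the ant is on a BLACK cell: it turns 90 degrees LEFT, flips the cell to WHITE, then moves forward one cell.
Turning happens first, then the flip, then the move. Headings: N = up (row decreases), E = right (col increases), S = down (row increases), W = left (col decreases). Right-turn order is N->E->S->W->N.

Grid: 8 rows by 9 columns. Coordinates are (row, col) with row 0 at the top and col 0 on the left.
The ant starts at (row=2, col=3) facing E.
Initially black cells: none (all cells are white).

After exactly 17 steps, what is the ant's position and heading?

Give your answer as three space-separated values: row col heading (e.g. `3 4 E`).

Step 1: on WHITE (2,3): turn R to S, flip to black, move to (3,3). |black|=1
Step 2: on WHITE (3,3): turn R to W, flip to black, move to (3,2). |black|=2
Step 3: on WHITE (3,2): turn R to N, flip to black, move to (2,2). |black|=3
Step 4: on WHITE (2,2): turn R to E, flip to black, move to (2,3). |black|=4
Step 5: on BLACK (2,3): turn L to N, flip to white, move to (1,3). |black|=3
Step 6: on WHITE (1,3): turn R to E, flip to black, move to (1,4). |black|=4
Step 7: on WHITE (1,4): turn R to S, flip to black, move to (2,4). |black|=5
Step 8: on WHITE (2,4): turn R to W, flip to black, move to (2,3). |black|=6
Step 9: on WHITE (2,3): turn R to N, flip to black, move to (1,3). |black|=7
Step 10: on BLACK (1,3): turn L to W, flip to white, move to (1,2). |black|=6
Step 11: on WHITE (1,2): turn R to N, flip to black, move to (0,2). |black|=7
Step 12: on WHITE (0,2): turn R to E, flip to black, move to (0,3). |black|=8
Step 13: on WHITE (0,3): turn R to S, flip to black, move to (1,3). |black|=9
Step 14: on WHITE (1,3): turn R to W, flip to black, move to (1,2). |black|=10
Step 15: on BLACK (1,2): turn L to S, flip to white, move to (2,2). |black|=9
Step 16: on BLACK (2,2): turn L to E, flip to white, move to (2,3). |black|=8
Step 17: on BLACK (2,3): turn L to N, flip to white, move to (1,3). |black|=7

Answer: 1 3 N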